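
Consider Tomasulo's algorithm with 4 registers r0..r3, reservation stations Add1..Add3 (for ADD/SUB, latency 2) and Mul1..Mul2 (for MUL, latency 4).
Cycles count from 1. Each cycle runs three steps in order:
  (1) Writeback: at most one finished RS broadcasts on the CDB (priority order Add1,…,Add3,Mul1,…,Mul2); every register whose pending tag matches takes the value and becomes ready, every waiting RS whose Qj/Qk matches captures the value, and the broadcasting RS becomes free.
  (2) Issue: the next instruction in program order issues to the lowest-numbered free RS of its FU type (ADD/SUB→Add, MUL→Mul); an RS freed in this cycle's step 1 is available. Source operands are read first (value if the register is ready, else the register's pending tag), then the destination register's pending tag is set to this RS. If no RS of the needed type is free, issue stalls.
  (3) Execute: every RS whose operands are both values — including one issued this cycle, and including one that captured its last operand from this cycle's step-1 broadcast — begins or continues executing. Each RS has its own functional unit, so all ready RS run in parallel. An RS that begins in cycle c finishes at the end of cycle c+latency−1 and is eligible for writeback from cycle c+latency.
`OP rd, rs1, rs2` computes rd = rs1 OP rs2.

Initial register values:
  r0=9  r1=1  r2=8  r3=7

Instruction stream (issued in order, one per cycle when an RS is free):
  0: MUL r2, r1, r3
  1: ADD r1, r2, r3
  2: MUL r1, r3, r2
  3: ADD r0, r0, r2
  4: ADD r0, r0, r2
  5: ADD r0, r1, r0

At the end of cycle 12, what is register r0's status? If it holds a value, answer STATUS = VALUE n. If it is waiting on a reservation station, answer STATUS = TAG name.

cycle 1: issue MUL r2<-Mul1 // r0:9,r1:1,r2:Mul1,r3:7
cycle 2: issue ADD r1<-Add1 // r0:9,r1:Add1,r2:Mul1,r3:7
cycle 3: issue MUL r1<-Mul2 // r0:9,r1:Mul2,r2:Mul1,r3:7
cycle 4: issue ADD r0<-Add2 // r0:Add2,r1:Mul2,r2:Mul1,r3:7
cycle 5: CDB Mul1=7; issue ADD r0<-Add3 // r0:Add3,r1:Mul2,r2:7,r3:7
cycle 6: stall // r0:Add3,r1:Mul2,r2:7,r3:7
cycle 7: CDB Add1=14; issue ADD r0<-Add1 // r0:Add1,r1:Mul2,r2:7,r3:7
cycle 8: CDB Add2=16 // r0:Add1,r1:Mul2,r2:7,r3:7
cycle 9: CDB Mul2=49 // r0:Add1,r1:49,r2:7,r3:7
cycle 10: CDB Add3=23 // r0:Add1,r1:49,r2:7,r3:7
cycle 11: - // r0:Add1,r1:49,r2:7,r3:7
cycle 12: CDB Add1=72 // r0:72,r1:49,r2:7,r3:7

STATUS = VALUE 72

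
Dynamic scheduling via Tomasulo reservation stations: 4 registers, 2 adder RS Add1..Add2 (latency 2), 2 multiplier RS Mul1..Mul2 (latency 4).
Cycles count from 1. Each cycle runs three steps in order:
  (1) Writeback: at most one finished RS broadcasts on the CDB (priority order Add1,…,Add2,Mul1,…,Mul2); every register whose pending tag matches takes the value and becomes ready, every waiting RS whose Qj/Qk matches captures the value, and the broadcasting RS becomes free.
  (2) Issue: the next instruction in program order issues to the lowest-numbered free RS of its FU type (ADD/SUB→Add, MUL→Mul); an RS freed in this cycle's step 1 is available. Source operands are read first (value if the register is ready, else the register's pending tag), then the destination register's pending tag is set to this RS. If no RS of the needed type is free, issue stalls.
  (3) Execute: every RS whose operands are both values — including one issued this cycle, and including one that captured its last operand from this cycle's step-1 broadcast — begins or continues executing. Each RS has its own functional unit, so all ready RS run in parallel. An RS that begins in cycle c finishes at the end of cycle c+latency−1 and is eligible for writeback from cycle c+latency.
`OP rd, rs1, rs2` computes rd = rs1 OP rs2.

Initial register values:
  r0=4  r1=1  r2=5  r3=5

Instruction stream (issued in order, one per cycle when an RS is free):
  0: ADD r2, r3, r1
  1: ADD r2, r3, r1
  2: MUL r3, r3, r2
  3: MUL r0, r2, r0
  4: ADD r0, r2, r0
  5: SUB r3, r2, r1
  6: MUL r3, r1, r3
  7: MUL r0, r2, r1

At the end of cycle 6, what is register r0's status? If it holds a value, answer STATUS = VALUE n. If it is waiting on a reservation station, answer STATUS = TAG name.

  c1: issue ADD r2<-Add1  regs: r0:4,r1:1,r2:Add1,r3:5
  c2: issue ADD r2<-Add2  regs: r0:4,r1:1,r2:Add2,r3:5
  c3: CDB Add1=6; issue MUL r3<-Mul1  regs: r0:4,r1:1,r2:Add2,r3:Mul1
  c4: CDB Add2=6; issue MUL r0<-Mul2  regs: r0:Mul2,r1:1,r2:6,r3:Mul1
  c5: issue ADD r0<-Add1  regs: r0:Add1,r1:1,r2:6,r3:Mul1
  c6: issue SUB r3<-Add2  regs: r0:Add1,r1:1,r2:6,r3:Add2

STATUS = TAG Add1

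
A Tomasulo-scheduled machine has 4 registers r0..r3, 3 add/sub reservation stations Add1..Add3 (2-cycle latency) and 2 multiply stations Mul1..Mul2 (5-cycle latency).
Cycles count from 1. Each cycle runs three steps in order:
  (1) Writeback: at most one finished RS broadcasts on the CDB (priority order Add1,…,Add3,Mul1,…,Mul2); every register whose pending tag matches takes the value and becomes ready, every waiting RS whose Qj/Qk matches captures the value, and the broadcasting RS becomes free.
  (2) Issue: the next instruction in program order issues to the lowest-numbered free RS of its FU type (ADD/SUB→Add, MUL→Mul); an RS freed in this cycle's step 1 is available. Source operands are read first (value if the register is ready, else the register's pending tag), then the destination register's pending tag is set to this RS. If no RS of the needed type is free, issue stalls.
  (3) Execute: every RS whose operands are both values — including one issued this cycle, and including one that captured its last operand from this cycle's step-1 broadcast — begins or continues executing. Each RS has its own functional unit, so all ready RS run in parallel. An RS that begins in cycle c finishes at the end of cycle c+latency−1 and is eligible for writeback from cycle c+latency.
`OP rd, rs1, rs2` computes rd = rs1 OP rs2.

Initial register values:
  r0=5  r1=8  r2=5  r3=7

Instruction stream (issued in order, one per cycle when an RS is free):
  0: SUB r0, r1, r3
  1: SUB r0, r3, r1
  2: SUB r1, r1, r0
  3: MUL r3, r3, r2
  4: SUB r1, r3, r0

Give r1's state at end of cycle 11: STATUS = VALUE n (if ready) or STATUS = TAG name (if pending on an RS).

c1: issue SUB r0<-Add1 | r0:Add1,r1:8,r2:5,r3:7
c2: issue SUB r0<-Add2 | r0:Add2,r1:8,r2:5,r3:7
c3: CDB Add1=1; issue SUB r1<-Add1 | r0:Add2,r1:Add1,r2:5,r3:7
c4: CDB Add2=-1; issue MUL r3<-Mul1 | r0:-1,r1:Add1,r2:5,r3:Mul1
c5: issue SUB r1<-Add2 | r0:-1,r1:Add2,r2:5,r3:Mul1
c6: CDB Add1=9 | r0:-1,r1:Add2,r2:5,r3:Mul1
c7: - | r0:-1,r1:Add2,r2:5,r3:Mul1
c8: - | r0:-1,r1:Add2,r2:5,r3:Mul1
c9: CDB Mul1=35 | r0:-1,r1:Add2,r2:5,r3:35
c10: - | r0:-1,r1:Add2,r2:5,r3:35
c11: CDB Add2=36 | r0:-1,r1:36,r2:5,r3:35

STATUS = VALUE 36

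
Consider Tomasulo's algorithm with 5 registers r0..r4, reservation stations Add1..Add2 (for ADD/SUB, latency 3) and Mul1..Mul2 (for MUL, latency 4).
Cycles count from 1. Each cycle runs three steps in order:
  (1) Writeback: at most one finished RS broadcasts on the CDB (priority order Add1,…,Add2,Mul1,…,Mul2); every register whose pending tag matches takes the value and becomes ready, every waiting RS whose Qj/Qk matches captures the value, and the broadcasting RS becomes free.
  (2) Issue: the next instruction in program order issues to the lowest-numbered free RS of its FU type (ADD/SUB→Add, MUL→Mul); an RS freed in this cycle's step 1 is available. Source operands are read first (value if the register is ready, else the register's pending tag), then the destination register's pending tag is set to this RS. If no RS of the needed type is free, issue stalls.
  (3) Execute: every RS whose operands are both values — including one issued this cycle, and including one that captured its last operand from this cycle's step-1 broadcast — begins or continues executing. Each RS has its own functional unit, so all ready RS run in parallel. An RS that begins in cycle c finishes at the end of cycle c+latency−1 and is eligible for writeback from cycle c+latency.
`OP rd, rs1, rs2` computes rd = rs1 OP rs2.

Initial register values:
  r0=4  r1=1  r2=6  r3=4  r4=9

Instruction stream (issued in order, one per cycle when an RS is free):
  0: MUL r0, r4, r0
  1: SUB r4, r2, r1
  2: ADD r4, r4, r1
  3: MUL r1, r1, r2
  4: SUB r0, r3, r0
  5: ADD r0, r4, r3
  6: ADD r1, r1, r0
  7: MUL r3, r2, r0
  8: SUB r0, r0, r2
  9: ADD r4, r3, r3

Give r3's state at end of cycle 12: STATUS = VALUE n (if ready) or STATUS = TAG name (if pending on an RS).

cycle 1: issue MUL r0<-Mul1 // r0:Mul1,r1:1,r2:6,r3:4,r4:9
cycle 2: issue SUB r4<-Add1 // r0:Mul1,r1:1,r2:6,r3:4,r4:Add1
cycle 3: issue ADD r4<-Add2 // r0:Mul1,r1:1,r2:6,r3:4,r4:Add2
cycle 4: issue MUL r1<-Mul2 // r0:Mul1,r1:Mul2,r2:6,r3:4,r4:Add2
cycle 5: CDB Add1=5; issue SUB r0<-Add1 // r0:Add1,r1:Mul2,r2:6,r3:4,r4:Add2
cycle 6: CDB Mul1=36; stall // r0:Add1,r1:Mul2,r2:6,r3:4,r4:Add2
cycle 7: stall // r0:Add1,r1:Mul2,r2:6,r3:4,r4:Add2
cycle 8: CDB Add2=6; issue ADD r0<-Add2 // r0:Add2,r1:Mul2,r2:6,r3:4,r4:6
cycle 9: CDB Add1=-32; issue ADD r1<-Add1 // r0:Add2,r1:Add1,r2:6,r3:4,r4:6
cycle 10: CDB Mul2=6; issue MUL r3<-Mul1 // r0:Add2,r1:Add1,r2:6,r3:Mul1,r4:6
cycle 11: CDB Add2=10; issue SUB r0<-Add2 // r0:Add2,r1:Add1,r2:6,r3:Mul1,r4:6
cycle 12: stall // r0:Add2,r1:Add1,r2:6,r3:Mul1,r4:6

STATUS = TAG Mul1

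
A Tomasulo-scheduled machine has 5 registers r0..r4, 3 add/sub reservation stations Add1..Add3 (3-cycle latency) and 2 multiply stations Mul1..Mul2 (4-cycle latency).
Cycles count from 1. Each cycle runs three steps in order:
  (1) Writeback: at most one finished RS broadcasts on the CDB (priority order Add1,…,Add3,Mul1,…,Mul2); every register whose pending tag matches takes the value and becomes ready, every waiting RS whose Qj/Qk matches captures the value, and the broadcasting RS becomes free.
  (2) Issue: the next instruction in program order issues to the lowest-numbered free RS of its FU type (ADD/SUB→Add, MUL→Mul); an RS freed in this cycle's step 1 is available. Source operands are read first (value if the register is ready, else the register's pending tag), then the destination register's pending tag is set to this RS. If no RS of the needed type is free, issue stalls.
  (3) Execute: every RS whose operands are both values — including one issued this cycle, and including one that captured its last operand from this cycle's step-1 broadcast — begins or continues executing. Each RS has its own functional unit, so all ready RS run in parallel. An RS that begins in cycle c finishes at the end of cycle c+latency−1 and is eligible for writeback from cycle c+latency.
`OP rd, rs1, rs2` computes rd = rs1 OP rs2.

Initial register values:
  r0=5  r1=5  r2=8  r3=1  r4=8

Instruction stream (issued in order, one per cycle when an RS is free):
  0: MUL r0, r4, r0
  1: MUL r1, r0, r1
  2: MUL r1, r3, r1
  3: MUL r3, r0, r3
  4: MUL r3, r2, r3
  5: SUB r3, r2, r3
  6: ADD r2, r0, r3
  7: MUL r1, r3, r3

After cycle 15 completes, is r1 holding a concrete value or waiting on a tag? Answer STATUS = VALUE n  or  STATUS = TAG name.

  c1: issue MUL r0<-Mul1  regs: r0:Mul1,r1:5,r2:8,r3:1,r4:8
  c2: issue MUL r1<-Mul2  regs: r0:Mul1,r1:Mul2,r2:8,r3:1,r4:8
  c3: stall  regs: r0:Mul1,r1:Mul2,r2:8,r3:1,r4:8
  c4: stall  regs: r0:Mul1,r1:Mul2,r2:8,r3:1,r4:8
  c5: CDB Mul1=40; issue MUL r1<-Mul1  regs: r0:40,r1:Mul1,r2:8,r3:1,r4:8
  c6: stall  regs: r0:40,r1:Mul1,r2:8,r3:1,r4:8
  c7: stall  regs: r0:40,r1:Mul1,r2:8,r3:1,r4:8
  c8: stall  regs: r0:40,r1:Mul1,r2:8,r3:1,r4:8
  c9: CDB Mul2=200; issue MUL r3<-Mul2  regs: r0:40,r1:Mul1,r2:8,r3:Mul2,r4:8
  c10: stall  regs: r0:40,r1:Mul1,r2:8,r3:Mul2,r4:8
  c11: stall  regs: r0:40,r1:Mul1,r2:8,r3:Mul2,r4:8
  c12: stall  regs: r0:40,r1:Mul1,r2:8,r3:Mul2,r4:8
  c13: CDB Mul1=200; issue MUL r3<-Mul1  regs: r0:40,r1:200,r2:8,r3:Mul1,r4:8
  c14: CDB Mul2=40; issue SUB r3<-Add1  regs: r0:40,r1:200,r2:8,r3:Add1,r4:8
  c15: issue ADD r2<-Add2  regs: r0:40,r1:200,r2:Add2,r3:Add1,r4:8

STATUS = VALUE 200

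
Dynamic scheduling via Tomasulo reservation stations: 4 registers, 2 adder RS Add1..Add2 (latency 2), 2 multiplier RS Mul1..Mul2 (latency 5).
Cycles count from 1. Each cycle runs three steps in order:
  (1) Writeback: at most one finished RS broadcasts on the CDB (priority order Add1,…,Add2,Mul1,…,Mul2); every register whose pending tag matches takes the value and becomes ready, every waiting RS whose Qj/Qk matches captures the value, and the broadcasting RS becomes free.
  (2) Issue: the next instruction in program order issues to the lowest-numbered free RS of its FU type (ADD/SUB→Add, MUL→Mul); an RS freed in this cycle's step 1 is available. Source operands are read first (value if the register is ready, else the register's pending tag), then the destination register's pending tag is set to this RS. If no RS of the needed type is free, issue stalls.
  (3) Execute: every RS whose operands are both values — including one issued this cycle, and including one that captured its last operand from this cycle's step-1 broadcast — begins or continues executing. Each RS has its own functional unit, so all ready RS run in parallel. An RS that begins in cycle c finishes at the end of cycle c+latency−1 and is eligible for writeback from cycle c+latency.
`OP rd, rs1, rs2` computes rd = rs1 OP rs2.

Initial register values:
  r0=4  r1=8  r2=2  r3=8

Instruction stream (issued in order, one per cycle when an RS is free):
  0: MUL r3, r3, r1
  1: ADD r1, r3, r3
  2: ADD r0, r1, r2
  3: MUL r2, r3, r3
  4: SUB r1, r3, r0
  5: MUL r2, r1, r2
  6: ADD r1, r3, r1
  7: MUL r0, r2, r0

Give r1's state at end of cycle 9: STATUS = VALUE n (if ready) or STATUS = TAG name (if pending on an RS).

cycle 1: issue MUL r3<-Mul1 // r0:4,r1:8,r2:2,r3:Mul1
cycle 2: issue ADD r1<-Add1 // r0:4,r1:Add1,r2:2,r3:Mul1
cycle 3: issue ADD r0<-Add2 // r0:Add2,r1:Add1,r2:2,r3:Mul1
cycle 4: issue MUL r2<-Mul2 // r0:Add2,r1:Add1,r2:Mul2,r3:Mul1
cycle 5: stall // r0:Add2,r1:Add1,r2:Mul2,r3:Mul1
cycle 6: CDB Mul1=64; stall // r0:Add2,r1:Add1,r2:Mul2,r3:64
cycle 7: stall // r0:Add2,r1:Add1,r2:Mul2,r3:64
cycle 8: CDB Add1=128; issue SUB r1<-Add1 // r0:Add2,r1:Add1,r2:Mul2,r3:64
cycle 9: issue MUL r2<-Mul1 // r0:Add2,r1:Add1,r2:Mul1,r3:64

STATUS = TAG Add1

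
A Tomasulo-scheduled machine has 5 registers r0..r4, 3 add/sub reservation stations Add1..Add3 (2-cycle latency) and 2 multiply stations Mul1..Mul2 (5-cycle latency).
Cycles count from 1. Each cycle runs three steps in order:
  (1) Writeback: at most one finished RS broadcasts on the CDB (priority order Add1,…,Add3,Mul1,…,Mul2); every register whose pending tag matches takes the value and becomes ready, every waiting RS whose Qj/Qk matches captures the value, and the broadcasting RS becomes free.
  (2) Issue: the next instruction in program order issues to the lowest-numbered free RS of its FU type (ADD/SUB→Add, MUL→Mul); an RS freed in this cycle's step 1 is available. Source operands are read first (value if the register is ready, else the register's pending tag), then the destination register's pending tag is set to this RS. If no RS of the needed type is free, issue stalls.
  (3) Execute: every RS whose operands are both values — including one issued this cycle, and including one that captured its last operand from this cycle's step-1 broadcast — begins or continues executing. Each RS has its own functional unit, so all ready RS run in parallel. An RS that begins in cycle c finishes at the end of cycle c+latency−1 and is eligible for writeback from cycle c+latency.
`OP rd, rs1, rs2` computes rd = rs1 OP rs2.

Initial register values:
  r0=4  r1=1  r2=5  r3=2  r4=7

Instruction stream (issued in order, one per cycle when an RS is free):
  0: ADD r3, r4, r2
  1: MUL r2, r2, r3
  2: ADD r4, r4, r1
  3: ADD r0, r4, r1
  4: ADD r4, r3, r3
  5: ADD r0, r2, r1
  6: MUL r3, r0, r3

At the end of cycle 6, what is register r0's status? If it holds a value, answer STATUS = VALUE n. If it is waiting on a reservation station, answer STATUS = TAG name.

c1: issue ADD r3<-Add1 | r0:4,r1:1,r2:5,r3:Add1,r4:7
c2: issue MUL r2<-Mul1 | r0:4,r1:1,r2:Mul1,r3:Add1,r4:7
c3: CDB Add1=12; issue ADD r4<-Add1 | r0:4,r1:1,r2:Mul1,r3:12,r4:Add1
c4: issue ADD r0<-Add2 | r0:Add2,r1:1,r2:Mul1,r3:12,r4:Add1
c5: CDB Add1=8; issue ADD r4<-Add1 | r0:Add2,r1:1,r2:Mul1,r3:12,r4:Add1
c6: issue ADD r0<-Add3 | r0:Add3,r1:1,r2:Mul1,r3:12,r4:Add1

STATUS = TAG Add3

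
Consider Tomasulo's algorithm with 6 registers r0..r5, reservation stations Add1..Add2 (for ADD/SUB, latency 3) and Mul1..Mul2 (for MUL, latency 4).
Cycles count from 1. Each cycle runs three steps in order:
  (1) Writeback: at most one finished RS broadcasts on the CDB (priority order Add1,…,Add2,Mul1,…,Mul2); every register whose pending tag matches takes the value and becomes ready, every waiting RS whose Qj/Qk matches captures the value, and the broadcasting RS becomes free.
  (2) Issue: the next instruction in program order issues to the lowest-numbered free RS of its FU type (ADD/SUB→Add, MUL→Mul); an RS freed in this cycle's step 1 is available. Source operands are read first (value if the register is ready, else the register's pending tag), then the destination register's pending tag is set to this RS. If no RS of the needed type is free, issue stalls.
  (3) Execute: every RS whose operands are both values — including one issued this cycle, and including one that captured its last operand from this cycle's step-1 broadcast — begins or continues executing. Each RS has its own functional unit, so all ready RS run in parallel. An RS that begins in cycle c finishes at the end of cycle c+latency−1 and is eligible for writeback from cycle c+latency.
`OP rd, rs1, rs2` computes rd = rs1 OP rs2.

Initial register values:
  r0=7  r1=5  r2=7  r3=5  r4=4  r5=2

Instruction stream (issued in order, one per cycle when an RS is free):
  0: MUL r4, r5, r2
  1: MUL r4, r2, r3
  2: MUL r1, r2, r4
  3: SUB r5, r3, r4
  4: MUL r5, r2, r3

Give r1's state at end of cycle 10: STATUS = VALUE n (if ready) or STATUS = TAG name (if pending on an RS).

c1: issue MUL r4<-Mul1 | r0:7,r1:5,r2:7,r3:5,r4:Mul1,r5:2
c2: issue MUL r4<-Mul2 | r0:7,r1:5,r2:7,r3:5,r4:Mul2,r5:2
c3: stall | r0:7,r1:5,r2:7,r3:5,r4:Mul2,r5:2
c4: stall | r0:7,r1:5,r2:7,r3:5,r4:Mul2,r5:2
c5: CDB Mul1=14; issue MUL r1<-Mul1 | r0:7,r1:Mul1,r2:7,r3:5,r4:Mul2,r5:2
c6: CDB Mul2=35; issue SUB r5<-Add1 | r0:7,r1:Mul1,r2:7,r3:5,r4:35,r5:Add1
c7: issue MUL r5<-Mul2 | r0:7,r1:Mul1,r2:7,r3:5,r4:35,r5:Mul2
c8: - | r0:7,r1:Mul1,r2:7,r3:5,r4:35,r5:Mul2
c9: CDB Add1=-30 | r0:7,r1:Mul1,r2:7,r3:5,r4:35,r5:Mul2
c10: CDB Mul1=245 | r0:7,r1:245,r2:7,r3:5,r4:35,r5:Mul2

STATUS = VALUE 245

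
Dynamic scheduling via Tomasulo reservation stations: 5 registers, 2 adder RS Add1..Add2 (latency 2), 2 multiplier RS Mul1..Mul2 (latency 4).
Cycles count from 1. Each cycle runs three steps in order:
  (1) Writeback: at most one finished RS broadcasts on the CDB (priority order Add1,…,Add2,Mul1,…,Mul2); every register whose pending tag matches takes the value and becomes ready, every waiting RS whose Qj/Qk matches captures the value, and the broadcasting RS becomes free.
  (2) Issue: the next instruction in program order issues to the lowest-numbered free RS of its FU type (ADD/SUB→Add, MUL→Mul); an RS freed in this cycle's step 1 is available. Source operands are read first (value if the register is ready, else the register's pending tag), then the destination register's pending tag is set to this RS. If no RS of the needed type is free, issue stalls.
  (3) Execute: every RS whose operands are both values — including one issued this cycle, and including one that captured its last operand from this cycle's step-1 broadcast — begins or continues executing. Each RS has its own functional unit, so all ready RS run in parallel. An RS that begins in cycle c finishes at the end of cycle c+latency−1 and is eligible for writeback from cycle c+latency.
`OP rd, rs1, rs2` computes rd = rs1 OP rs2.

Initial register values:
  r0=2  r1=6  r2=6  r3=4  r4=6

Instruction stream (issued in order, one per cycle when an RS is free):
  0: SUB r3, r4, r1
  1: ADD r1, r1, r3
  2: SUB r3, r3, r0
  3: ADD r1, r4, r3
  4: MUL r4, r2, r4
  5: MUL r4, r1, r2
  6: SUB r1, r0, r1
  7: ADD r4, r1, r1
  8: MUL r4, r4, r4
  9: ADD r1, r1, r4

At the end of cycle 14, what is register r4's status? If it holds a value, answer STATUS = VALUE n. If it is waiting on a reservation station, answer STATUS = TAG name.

STATUS = TAG Mul1

  c1: issue SUB r3<-Add1  regs: r0:2,r1:6,r2:6,r3:Add1,r4:6
  c2: issue ADD r1<-Add2  regs: r0:2,r1:Add2,r2:6,r3:Add1,r4:6
  c3: CDB Add1=0; issue SUB r3<-Add1  regs: r0:2,r1:Add2,r2:6,r3:Add1,r4:6
  c4: stall  regs: r0:2,r1:Add2,r2:6,r3:Add1,r4:6
  c5: CDB Add1=-2; issue ADD r1<-Add1  regs: r0:2,r1:Add1,r2:6,r3:-2,r4:6
  c6: CDB Add2=6; issue MUL r4<-Mul1  regs: r0:2,r1:Add1,r2:6,r3:-2,r4:Mul1
  c7: CDB Add1=4; issue MUL r4<-Mul2  regs: r0:2,r1:4,r2:6,r3:-2,r4:Mul2
  c8: issue SUB r1<-Add1  regs: r0:2,r1:Add1,r2:6,r3:-2,r4:Mul2
  c9: issue ADD r4<-Add2  regs: r0:2,r1:Add1,r2:6,r3:-2,r4:Add2
  c10: CDB Add1=-2; stall  regs: r0:2,r1:-2,r2:6,r3:-2,r4:Add2
  c11: CDB Mul1=36; issue MUL r4<-Mul1  regs: r0:2,r1:-2,r2:6,r3:-2,r4:Mul1
  c12: CDB Add2=-4; issue ADD r1<-Add1  regs: r0:2,r1:Add1,r2:6,r3:-2,r4:Mul1
  c13: CDB Mul2=24  regs: r0:2,r1:Add1,r2:6,r3:-2,r4:Mul1
  c14: -  regs: r0:2,r1:Add1,r2:6,r3:-2,r4:Mul1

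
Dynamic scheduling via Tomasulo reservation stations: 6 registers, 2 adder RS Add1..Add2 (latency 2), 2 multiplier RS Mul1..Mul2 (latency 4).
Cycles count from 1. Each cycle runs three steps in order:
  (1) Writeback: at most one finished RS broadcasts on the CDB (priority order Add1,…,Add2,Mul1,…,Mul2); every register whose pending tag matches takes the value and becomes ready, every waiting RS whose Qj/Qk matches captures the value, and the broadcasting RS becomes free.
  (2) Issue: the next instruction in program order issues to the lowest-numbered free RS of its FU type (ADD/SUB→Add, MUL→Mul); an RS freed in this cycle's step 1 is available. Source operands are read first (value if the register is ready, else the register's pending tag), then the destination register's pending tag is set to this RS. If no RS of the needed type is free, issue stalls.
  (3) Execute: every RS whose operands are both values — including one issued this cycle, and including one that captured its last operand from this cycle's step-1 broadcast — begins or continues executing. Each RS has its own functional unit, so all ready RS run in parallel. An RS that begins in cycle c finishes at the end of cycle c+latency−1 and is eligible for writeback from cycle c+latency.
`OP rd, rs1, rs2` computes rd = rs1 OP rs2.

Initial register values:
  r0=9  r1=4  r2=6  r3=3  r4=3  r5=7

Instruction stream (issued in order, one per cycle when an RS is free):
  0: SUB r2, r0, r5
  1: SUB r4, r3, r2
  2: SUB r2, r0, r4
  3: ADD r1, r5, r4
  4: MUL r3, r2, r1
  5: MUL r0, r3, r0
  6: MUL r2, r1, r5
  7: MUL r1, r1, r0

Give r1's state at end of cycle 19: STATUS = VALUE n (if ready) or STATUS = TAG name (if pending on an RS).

c1: issue SUB r2<-Add1 | r0:9,r1:4,r2:Add1,r3:3,r4:3,r5:7
c2: issue SUB r4<-Add2 | r0:9,r1:4,r2:Add1,r3:3,r4:Add2,r5:7
c3: CDB Add1=2; issue SUB r2<-Add1 | r0:9,r1:4,r2:Add1,r3:3,r4:Add2,r5:7
c4: stall | r0:9,r1:4,r2:Add1,r3:3,r4:Add2,r5:7
c5: CDB Add2=1; issue ADD r1<-Add2 | r0:9,r1:Add2,r2:Add1,r3:3,r4:1,r5:7
c6: issue MUL r3<-Mul1 | r0:9,r1:Add2,r2:Add1,r3:Mul1,r4:1,r5:7
c7: CDB Add1=8; issue MUL r0<-Mul2 | r0:Mul2,r1:Add2,r2:8,r3:Mul1,r4:1,r5:7
c8: CDB Add2=8; stall | r0:Mul2,r1:8,r2:8,r3:Mul1,r4:1,r5:7
c9: stall | r0:Mul2,r1:8,r2:8,r3:Mul1,r4:1,r5:7
c10: stall | r0:Mul2,r1:8,r2:8,r3:Mul1,r4:1,r5:7
c11: stall | r0:Mul2,r1:8,r2:8,r3:Mul1,r4:1,r5:7
c12: CDB Mul1=64; issue MUL r2<-Mul1 | r0:Mul2,r1:8,r2:Mul1,r3:64,r4:1,r5:7
c13: stall | r0:Mul2,r1:8,r2:Mul1,r3:64,r4:1,r5:7
c14: stall | r0:Mul2,r1:8,r2:Mul1,r3:64,r4:1,r5:7
c15: stall | r0:Mul2,r1:8,r2:Mul1,r3:64,r4:1,r5:7
c16: CDB Mul1=56; issue MUL r1<-Mul1 | r0:Mul2,r1:Mul1,r2:56,r3:64,r4:1,r5:7
c17: CDB Mul2=576 | r0:576,r1:Mul1,r2:56,r3:64,r4:1,r5:7
c18: - | r0:576,r1:Mul1,r2:56,r3:64,r4:1,r5:7
c19: - | r0:576,r1:Mul1,r2:56,r3:64,r4:1,r5:7

STATUS = TAG Mul1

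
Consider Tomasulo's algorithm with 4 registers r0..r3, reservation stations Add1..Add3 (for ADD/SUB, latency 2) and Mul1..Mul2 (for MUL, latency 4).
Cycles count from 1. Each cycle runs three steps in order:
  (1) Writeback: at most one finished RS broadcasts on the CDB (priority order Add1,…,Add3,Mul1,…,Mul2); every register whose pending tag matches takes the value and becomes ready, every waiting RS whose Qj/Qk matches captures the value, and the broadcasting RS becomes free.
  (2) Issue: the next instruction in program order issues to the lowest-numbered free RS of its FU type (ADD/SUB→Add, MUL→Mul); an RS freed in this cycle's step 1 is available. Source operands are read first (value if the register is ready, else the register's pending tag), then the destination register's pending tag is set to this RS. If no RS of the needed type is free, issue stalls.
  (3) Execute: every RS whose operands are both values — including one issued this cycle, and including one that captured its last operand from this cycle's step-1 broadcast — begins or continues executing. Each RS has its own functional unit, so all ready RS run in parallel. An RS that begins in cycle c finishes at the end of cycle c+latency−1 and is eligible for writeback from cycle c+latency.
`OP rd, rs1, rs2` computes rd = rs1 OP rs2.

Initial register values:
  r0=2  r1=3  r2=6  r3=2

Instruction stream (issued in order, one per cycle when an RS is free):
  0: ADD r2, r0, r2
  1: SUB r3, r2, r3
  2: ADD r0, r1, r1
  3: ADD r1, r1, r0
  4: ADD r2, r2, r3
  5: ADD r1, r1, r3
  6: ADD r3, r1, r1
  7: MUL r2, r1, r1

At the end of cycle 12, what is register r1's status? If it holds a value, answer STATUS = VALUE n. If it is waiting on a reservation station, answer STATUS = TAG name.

cycle 1: issue ADD r2<-Add1 // r0:2,r1:3,r2:Add1,r3:2
cycle 2: issue SUB r3<-Add2 // r0:2,r1:3,r2:Add1,r3:Add2
cycle 3: CDB Add1=8; issue ADD r0<-Add1 // r0:Add1,r1:3,r2:8,r3:Add2
cycle 4: issue ADD r1<-Add3 // r0:Add1,r1:Add3,r2:8,r3:Add2
cycle 5: CDB Add1=6; issue ADD r2<-Add1 // r0:6,r1:Add3,r2:Add1,r3:Add2
cycle 6: CDB Add2=6; issue ADD r1<-Add2 // r0:6,r1:Add2,r2:Add1,r3:6
cycle 7: CDB Add3=9; issue ADD r3<-Add3 // r0:6,r1:Add2,r2:Add1,r3:Add3
cycle 8: CDB Add1=14; issue MUL r2<-Mul1 // r0:6,r1:Add2,r2:Mul1,r3:Add3
cycle 9: CDB Add2=15 // r0:6,r1:15,r2:Mul1,r3:Add3
cycle 10: - // r0:6,r1:15,r2:Mul1,r3:Add3
cycle 11: CDB Add3=30 // r0:6,r1:15,r2:Mul1,r3:30
cycle 12: - // r0:6,r1:15,r2:Mul1,r3:30

STATUS = VALUE 15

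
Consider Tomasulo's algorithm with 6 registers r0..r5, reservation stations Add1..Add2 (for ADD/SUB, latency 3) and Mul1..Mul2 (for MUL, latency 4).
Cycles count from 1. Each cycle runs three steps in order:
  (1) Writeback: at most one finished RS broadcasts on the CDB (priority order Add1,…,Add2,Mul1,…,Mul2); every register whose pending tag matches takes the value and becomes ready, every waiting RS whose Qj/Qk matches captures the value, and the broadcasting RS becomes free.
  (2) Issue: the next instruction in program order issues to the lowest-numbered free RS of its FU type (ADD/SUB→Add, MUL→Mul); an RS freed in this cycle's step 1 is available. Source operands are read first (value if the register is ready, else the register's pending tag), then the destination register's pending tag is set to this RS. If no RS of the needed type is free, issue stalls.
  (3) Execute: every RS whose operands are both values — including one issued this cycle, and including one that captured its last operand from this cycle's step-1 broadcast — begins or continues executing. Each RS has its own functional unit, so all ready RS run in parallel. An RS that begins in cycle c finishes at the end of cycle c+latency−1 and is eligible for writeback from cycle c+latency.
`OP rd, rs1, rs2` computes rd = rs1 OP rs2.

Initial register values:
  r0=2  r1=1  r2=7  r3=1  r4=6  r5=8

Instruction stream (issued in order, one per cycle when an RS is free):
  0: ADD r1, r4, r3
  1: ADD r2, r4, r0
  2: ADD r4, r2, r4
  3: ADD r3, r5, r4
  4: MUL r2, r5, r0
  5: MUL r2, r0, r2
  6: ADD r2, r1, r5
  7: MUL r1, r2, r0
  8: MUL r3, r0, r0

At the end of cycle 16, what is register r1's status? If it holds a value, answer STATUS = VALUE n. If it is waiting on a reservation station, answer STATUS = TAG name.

  c1: issue ADD r1<-Add1  regs: r0:2,r1:Add1,r2:7,r3:1,r4:6,r5:8
  c2: issue ADD r2<-Add2  regs: r0:2,r1:Add1,r2:Add2,r3:1,r4:6,r5:8
  c3: stall  regs: r0:2,r1:Add1,r2:Add2,r3:1,r4:6,r5:8
  c4: CDB Add1=7; issue ADD r4<-Add1  regs: r0:2,r1:7,r2:Add2,r3:1,r4:Add1,r5:8
  c5: CDB Add2=8; issue ADD r3<-Add2  regs: r0:2,r1:7,r2:8,r3:Add2,r4:Add1,r5:8
  c6: issue MUL r2<-Mul1  regs: r0:2,r1:7,r2:Mul1,r3:Add2,r4:Add1,r5:8
  c7: issue MUL r2<-Mul2  regs: r0:2,r1:7,r2:Mul2,r3:Add2,r4:Add1,r5:8
  c8: CDB Add1=14; issue ADD r2<-Add1  regs: r0:2,r1:7,r2:Add1,r3:Add2,r4:14,r5:8
  c9: stall  regs: r0:2,r1:7,r2:Add1,r3:Add2,r4:14,r5:8
  c10: CDB Mul1=16; issue MUL r1<-Mul1  regs: r0:2,r1:Mul1,r2:Add1,r3:Add2,r4:14,r5:8
  c11: CDB Add1=15; stall  regs: r0:2,r1:Mul1,r2:15,r3:Add2,r4:14,r5:8
  c12: CDB Add2=22; stall  regs: r0:2,r1:Mul1,r2:15,r3:22,r4:14,r5:8
  c13: stall  regs: r0:2,r1:Mul1,r2:15,r3:22,r4:14,r5:8
  c14: CDB Mul2=32; issue MUL r3<-Mul2  regs: r0:2,r1:Mul1,r2:15,r3:Mul2,r4:14,r5:8
  c15: CDB Mul1=30  regs: r0:2,r1:30,r2:15,r3:Mul2,r4:14,r5:8
  c16: -  regs: r0:2,r1:30,r2:15,r3:Mul2,r4:14,r5:8

STATUS = VALUE 30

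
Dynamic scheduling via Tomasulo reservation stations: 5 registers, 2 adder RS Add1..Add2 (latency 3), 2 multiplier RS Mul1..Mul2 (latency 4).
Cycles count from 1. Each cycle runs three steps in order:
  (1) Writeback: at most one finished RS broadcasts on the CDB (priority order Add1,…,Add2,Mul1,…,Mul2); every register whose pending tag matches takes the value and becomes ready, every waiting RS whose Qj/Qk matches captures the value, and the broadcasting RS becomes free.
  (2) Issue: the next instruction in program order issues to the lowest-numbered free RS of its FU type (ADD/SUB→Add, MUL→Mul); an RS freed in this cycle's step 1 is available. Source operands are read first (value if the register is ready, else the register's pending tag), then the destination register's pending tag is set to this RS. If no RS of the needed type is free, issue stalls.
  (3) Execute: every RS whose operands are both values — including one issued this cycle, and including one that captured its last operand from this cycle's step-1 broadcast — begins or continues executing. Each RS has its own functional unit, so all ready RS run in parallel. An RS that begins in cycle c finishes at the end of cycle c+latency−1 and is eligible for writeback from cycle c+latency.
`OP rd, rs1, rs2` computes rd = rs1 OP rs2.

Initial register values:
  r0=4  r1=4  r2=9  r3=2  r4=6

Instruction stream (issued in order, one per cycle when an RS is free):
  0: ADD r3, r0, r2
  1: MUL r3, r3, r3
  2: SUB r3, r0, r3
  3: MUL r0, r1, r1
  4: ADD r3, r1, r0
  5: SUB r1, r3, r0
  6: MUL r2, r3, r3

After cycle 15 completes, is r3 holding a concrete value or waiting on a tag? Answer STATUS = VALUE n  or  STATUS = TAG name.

STATUS = VALUE 20

cycle 1: issue ADD r3<-Add1 // r0:4,r1:4,r2:9,r3:Add1,r4:6
cycle 2: issue MUL r3<-Mul1 // r0:4,r1:4,r2:9,r3:Mul1,r4:6
cycle 3: issue SUB r3<-Add2 // r0:4,r1:4,r2:9,r3:Add2,r4:6
cycle 4: CDB Add1=13; issue MUL r0<-Mul2 // r0:Mul2,r1:4,r2:9,r3:Add2,r4:6
cycle 5: issue ADD r3<-Add1 // r0:Mul2,r1:4,r2:9,r3:Add1,r4:6
cycle 6: stall // r0:Mul2,r1:4,r2:9,r3:Add1,r4:6
cycle 7: stall // r0:Mul2,r1:4,r2:9,r3:Add1,r4:6
cycle 8: CDB Mul1=169; stall // r0:Mul2,r1:4,r2:9,r3:Add1,r4:6
cycle 9: CDB Mul2=16; stall // r0:16,r1:4,r2:9,r3:Add1,r4:6
cycle 10: stall // r0:16,r1:4,r2:9,r3:Add1,r4:6
cycle 11: CDB Add2=-165; issue SUB r1<-Add2 // r0:16,r1:Add2,r2:9,r3:Add1,r4:6
cycle 12: CDB Add1=20; issue MUL r2<-Mul1 // r0:16,r1:Add2,r2:Mul1,r3:20,r4:6
cycle 13: - // r0:16,r1:Add2,r2:Mul1,r3:20,r4:6
cycle 14: - // r0:16,r1:Add2,r2:Mul1,r3:20,r4:6
cycle 15: CDB Add2=4 // r0:16,r1:4,r2:Mul1,r3:20,r4:6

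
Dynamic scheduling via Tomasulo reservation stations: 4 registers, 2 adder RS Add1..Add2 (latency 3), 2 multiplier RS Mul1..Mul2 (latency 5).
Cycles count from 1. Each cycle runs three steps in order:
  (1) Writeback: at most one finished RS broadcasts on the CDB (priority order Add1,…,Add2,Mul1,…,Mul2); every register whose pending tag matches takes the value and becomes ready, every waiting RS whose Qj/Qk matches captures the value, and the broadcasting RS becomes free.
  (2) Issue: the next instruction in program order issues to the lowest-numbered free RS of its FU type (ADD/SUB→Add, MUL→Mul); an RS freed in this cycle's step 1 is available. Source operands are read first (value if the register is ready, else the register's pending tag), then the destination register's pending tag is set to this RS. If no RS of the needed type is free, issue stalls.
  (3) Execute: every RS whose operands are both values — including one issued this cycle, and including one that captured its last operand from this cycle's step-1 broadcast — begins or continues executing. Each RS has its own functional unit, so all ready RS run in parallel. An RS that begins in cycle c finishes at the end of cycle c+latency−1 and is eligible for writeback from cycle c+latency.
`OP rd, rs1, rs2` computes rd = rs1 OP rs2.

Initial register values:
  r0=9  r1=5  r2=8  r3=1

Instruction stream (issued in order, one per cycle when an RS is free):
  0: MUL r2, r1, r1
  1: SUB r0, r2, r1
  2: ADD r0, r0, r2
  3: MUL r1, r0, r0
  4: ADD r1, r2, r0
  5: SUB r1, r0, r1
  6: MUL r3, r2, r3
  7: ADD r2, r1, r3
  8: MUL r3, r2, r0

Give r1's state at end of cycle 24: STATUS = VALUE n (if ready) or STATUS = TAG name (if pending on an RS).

  c1: issue MUL r2<-Mul1  regs: r0:9,r1:5,r2:Mul1,r3:1
  c2: issue SUB r0<-Add1  regs: r0:Add1,r1:5,r2:Mul1,r3:1
  c3: issue ADD r0<-Add2  regs: r0:Add2,r1:5,r2:Mul1,r3:1
  c4: issue MUL r1<-Mul2  regs: r0:Add2,r1:Mul2,r2:Mul1,r3:1
  c5: stall  regs: r0:Add2,r1:Mul2,r2:Mul1,r3:1
  c6: CDB Mul1=25; stall  regs: r0:Add2,r1:Mul2,r2:25,r3:1
  c7: stall  regs: r0:Add2,r1:Mul2,r2:25,r3:1
  c8: stall  regs: r0:Add2,r1:Mul2,r2:25,r3:1
  c9: CDB Add1=20; issue ADD r1<-Add1  regs: r0:Add2,r1:Add1,r2:25,r3:1
  c10: stall  regs: r0:Add2,r1:Add1,r2:25,r3:1
  c11: stall  regs: r0:Add2,r1:Add1,r2:25,r3:1
  c12: CDB Add2=45; issue SUB r1<-Add2  regs: r0:45,r1:Add2,r2:25,r3:1
  c13: issue MUL r3<-Mul1  regs: r0:45,r1:Add2,r2:25,r3:Mul1
  c14: stall  regs: r0:45,r1:Add2,r2:25,r3:Mul1
  c15: CDB Add1=70; issue ADD r2<-Add1  regs: r0:45,r1:Add2,r2:Add1,r3:Mul1
  c16: stall  regs: r0:45,r1:Add2,r2:Add1,r3:Mul1
  c17: CDB Mul2=2025; issue MUL r3<-Mul2  regs: r0:45,r1:Add2,r2:Add1,r3:Mul2
  c18: CDB Add2=-25  regs: r0:45,r1:-25,r2:Add1,r3:Mul2
  c19: CDB Mul1=25  regs: r0:45,r1:-25,r2:Add1,r3:Mul2
  c20: -  regs: r0:45,r1:-25,r2:Add1,r3:Mul2
  c21: -  regs: r0:45,r1:-25,r2:Add1,r3:Mul2
  c22: CDB Add1=0  regs: r0:45,r1:-25,r2:0,r3:Mul2
  c23: -  regs: r0:45,r1:-25,r2:0,r3:Mul2
  c24: -  regs: r0:45,r1:-25,r2:0,r3:Mul2

STATUS = VALUE -25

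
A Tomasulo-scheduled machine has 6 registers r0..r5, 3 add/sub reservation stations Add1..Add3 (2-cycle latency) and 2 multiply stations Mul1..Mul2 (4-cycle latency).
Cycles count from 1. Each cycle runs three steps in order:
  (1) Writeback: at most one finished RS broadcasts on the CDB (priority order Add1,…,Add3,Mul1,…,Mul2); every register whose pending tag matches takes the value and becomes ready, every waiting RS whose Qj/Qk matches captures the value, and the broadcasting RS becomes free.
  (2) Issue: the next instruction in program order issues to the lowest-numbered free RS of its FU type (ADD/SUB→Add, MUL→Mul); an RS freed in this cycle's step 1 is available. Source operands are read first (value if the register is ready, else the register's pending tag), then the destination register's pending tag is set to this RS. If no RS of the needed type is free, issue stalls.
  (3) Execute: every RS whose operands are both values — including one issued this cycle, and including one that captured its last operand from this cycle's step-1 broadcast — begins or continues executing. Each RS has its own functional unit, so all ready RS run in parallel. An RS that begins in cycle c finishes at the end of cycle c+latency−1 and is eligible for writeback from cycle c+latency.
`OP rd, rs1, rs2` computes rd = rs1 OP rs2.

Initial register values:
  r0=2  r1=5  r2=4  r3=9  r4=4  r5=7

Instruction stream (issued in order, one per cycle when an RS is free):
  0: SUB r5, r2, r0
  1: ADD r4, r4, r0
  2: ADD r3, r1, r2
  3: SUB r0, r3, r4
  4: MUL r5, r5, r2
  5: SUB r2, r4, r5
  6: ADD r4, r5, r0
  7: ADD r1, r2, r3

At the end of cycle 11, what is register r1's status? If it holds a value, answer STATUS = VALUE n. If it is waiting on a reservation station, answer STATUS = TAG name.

c1: issue SUB r5<-Add1 | r0:2,r1:5,r2:4,r3:9,r4:4,r5:Add1
c2: issue ADD r4<-Add2 | r0:2,r1:5,r2:4,r3:9,r4:Add2,r5:Add1
c3: CDB Add1=2; issue ADD r3<-Add1 | r0:2,r1:5,r2:4,r3:Add1,r4:Add2,r5:2
c4: CDB Add2=6; issue SUB r0<-Add2 | r0:Add2,r1:5,r2:4,r3:Add1,r4:6,r5:2
c5: CDB Add1=9; issue MUL r5<-Mul1 | r0:Add2,r1:5,r2:4,r3:9,r4:6,r5:Mul1
c6: issue SUB r2<-Add1 | r0:Add2,r1:5,r2:Add1,r3:9,r4:6,r5:Mul1
c7: CDB Add2=3; issue ADD r4<-Add2 | r0:3,r1:5,r2:Add1,r3:9,r4:Add2,r5:Mul1
c8: issue ADD r1<-Add3 | r0:3,r1:Add3,r2:Add1,r3:9,r4:Add2,r5:Mul1
c9: CDB Mul1=8 | r0:3,r1:Add3,r2:Add1,r3:9,r4:Add2,r5:8
c10: - | r0:3,r1:Add3,r2:Add1,r3:9,r4:Add2,r5:8
c11: CDB Add1=-2 | r0:3,r1:Add3,r2:-2,r3:9,r4:Add2,r5:8

STATUS = TAG Add3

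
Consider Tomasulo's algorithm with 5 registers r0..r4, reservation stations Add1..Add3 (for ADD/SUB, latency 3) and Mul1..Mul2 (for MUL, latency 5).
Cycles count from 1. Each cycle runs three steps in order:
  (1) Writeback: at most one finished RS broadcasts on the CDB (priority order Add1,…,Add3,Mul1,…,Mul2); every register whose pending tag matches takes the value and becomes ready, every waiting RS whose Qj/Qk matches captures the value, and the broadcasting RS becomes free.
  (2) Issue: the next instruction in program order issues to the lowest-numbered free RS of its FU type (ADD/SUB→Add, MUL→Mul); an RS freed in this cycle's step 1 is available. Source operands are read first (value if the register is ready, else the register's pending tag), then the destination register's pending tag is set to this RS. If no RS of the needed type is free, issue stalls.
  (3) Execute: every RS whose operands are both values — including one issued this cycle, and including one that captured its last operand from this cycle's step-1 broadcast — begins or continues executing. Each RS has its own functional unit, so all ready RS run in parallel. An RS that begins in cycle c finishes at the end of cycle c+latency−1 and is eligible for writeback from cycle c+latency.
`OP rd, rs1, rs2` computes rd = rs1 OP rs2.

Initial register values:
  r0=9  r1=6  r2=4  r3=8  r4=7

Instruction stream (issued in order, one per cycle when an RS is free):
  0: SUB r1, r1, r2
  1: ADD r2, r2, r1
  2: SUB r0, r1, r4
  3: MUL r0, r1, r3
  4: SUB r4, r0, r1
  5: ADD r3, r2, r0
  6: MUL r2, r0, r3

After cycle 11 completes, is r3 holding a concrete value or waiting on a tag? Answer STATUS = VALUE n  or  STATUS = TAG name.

c1: issue SUB r1<-Add1 | r0:9,r1:Add1,r2:4,r3:8,r4:7
c2: issue ADD r2<-Add2 | r0:9,r1:Add1,r2:Add2,r3:8,r4:7
c3: issue SUB r0<-Add3 | r0:Add3,r1:Add1,r2:Add2,r3:8,r4:7
c4: CDB Add1=2; issue MUL r0<-Mul1 | r0:Mul1,r1:2,r2:Add2,r3:8,r4:7
c5: issue SUB r4<-Add1 | r0:Mul1,r1:2,r2:Add2,r3:8,r4:Add1
c6: stall | r0:Mul1,r1:2,r2:Add2,r3:8,r4:Add1
c7: CDB Add2=6; issue ADD r3<-Add2 | r0:Mul1,r1:2,r2:6,r3:Add2,r4:Add1
c8: CDB Add3=-5; issue MUL r2<-Mul2 | r0:Mul1,r1:2,r2:Mul2,r3:Add2,r4:Add1
c9: CDB Mul1=16 | r0:16,r1:2,r2:Mul2,r3:Add2,r4:Add1
c10: - | r0:16,r1:2,r2:Mul2,r3:Add2,r4:Add1
c11: - | r0:16,r1:2,r2:Mul2,r3:Add2,r4:Add1

STATUS = TAG Add2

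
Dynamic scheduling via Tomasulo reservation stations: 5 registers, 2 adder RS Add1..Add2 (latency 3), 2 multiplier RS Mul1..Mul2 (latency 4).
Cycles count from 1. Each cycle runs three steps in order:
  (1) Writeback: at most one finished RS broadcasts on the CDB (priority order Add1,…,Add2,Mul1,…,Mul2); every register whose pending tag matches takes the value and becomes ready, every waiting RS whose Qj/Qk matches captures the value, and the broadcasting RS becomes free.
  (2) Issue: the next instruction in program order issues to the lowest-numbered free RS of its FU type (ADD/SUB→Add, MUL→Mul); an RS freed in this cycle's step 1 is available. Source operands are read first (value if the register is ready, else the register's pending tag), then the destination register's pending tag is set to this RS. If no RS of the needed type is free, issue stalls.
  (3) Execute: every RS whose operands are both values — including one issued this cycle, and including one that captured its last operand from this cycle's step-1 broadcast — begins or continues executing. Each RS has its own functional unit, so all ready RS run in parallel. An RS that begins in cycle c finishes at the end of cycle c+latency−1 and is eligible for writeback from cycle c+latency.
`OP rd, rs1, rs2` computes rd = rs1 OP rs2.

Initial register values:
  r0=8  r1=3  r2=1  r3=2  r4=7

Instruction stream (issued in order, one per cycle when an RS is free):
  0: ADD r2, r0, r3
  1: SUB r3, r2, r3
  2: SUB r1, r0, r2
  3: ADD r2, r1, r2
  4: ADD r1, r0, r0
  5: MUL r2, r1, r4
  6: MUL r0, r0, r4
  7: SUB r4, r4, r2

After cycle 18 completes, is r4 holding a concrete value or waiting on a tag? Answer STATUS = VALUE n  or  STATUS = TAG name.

c1: issue ADD r2<-Add1 | r0:8,r1:3,r2:Add1,r3:2,r4:7
c2: issue SUB r3<-Add2 | r0:8,r1:3,r2:Add1,r3:Add2,r4:7
c3: stall | r0:8,r1:3,r2:Add1,r3:Add2,r4:7
c4: CDB Add1=10; issue SUB r1<-Add1 | r0:8,r1:Add1,r2:10,r3:Add2,r4:7
c5: stall | r0:8,r1:Add1,r2:10,r3:Add2,r4:7
c6: stall | r0:8,r1:Add1,r2:10,r3:Add2,r4:7
c7: CDB Add1=-2; issue ADD r2<-Add1 | r0:8,r1:-2,r2:Add1,r3:Add2,r4:7
c8: CDB Add2=8; issue ADD r1<-Add2 | r0:8,r1:Add2,r2:Add1,r3:8,r4:7
c9: issue MUL r2<-Mul1 | r0:8,r1:Add2,r2:Mul1,r3:8,r4:7
c10: CDB Add1=8; issue MUL r0<-Mul2 | r0:Mul2,r1:Add2,r2:Mul1,r3:8,r4:7
c11: CDB Add2=16; issue SUB r4<-Add1 | r0:Mul2,r1:16,r2:Mul1,r3:8,r4:Add1
c12: - | r0:Mul2,r1:16,r2:Mul1,r3:8,r4:Add1
c13: - | r0:Mul2,r1:16,r2:Mul1,r3:8,r4:Add1
c14: CDB Mul2=56 | r0:56,r1:16,r2:Mul1,r3:8,r4:Add1
c15: CDB Mul1=112 | r0:56,r1:16,r2:112,r3:8,r4:Add1
c16: - | r0:56,r1:16,r2:112,r3:8,r4:Add1
c17: - | r0:56,r1:16,r2:112,r3:8,r4:Add1
c18: CDB Add1=-105 | r0:56,r1:16,r2:112,r3:8,r4:-105

STATUS = VALUE -105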